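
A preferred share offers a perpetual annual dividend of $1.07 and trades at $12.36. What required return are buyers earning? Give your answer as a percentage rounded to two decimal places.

8.66%

P = C/r ⇒ r = C/P = $1.07/$12.36 = 0.086570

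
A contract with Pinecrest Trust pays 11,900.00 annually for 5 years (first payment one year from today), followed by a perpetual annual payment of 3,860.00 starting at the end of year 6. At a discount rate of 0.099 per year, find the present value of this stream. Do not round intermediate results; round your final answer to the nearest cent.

PV of 5-year annuity: 11,900.00 × [1 − (1+0.099)^−5] / 0.099 = 45225.84104
Perpetuity value at year 5: 3,860.00 / 0.099 = 38989.89899
PV of perpetuity: 38989.89899 / (1+0.099)^5 = 24320.00433
Total PV = 45225.84104 + 24320.00433 = 69545.84538

69545.85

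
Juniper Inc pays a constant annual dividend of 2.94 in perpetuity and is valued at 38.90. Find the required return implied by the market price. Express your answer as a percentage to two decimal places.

7.56%

P = C/r ⇒ r = C/P = 2.94/38.90 = 0.075578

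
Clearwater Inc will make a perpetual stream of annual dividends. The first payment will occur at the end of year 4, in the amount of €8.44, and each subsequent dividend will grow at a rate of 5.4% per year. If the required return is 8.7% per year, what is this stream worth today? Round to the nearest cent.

Value at end of year 3: C₁ / (r − g) = €8.44 / (0.087 − 0.054) = €255.7576
Discount to today: PV = €255.7576 / (1 + 0.087)^3 = €255.7576 / 1.284366 = €199.13

€199.13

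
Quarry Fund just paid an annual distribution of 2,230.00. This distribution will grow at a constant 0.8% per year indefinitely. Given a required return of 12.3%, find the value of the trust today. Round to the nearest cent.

D₁ = D₀ × (1 + g) = 2,230.00 × 1.008 = 2,247.8400
Growing perpetuity: P = D₁ / (r − g) = 2,247.8400 / (0.123 − 0.008) = 19,546.43

19546.43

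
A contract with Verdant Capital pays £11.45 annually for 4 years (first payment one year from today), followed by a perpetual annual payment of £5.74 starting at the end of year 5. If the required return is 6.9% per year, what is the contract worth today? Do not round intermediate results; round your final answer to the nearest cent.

£102.57

PV of 4-year annuity: £11.45 × [1 − (1+0.069)^−4] / 0.069 = 38.87128
Perpetuity value at year 4: £5.74 / 0.069 = 83.18841
PV of perpetuity: 83.18841 / (1+0.069)^4 = 63.70184
Total PV = 38.87128 + 63.70184 = 102.57312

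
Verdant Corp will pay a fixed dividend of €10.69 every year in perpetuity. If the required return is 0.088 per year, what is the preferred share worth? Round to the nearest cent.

€121.48

Level perpetuity: PV = C / r = €10.69 / 0.088 = €121.48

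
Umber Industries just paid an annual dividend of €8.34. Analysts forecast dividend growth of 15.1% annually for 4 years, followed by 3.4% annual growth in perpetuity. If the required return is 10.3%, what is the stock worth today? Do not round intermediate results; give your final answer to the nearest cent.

€185.35

D_1 = 9.59934
D_2 = 11.04884
D_3 = 12.71722
D_4 = 14.63751
Terminal value at year 4: TV = D_4×(1+g_2)/(r−g_2) = 15.13519/0.069 = 219.35058
P_0 = D_1/(1+r)^1 + D_2/(1+r)^2 + D_3/(1+r)^3 + D_4/(1+r)^4 + TV/(1+r)^4
    = 8.70294 + 9.08167 + 9.47688 + 9.88929 + 148.19609 = 185.34687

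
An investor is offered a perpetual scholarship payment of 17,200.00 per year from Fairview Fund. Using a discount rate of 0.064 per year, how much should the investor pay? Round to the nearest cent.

268750.00

Level perpetuity: PV = C / r = 17,200.00 / 0.064 = 268,750.00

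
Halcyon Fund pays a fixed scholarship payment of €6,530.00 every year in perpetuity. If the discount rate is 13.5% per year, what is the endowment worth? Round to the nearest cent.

Level perpetuity: PV = C / r = €6,530.00 / 0.135 = €48,370.37

€48370.37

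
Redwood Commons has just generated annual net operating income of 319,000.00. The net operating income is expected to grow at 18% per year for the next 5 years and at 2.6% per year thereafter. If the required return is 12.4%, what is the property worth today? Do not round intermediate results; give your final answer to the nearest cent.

6108670.32

D_1 = 376420.00000
D_2 = 444175.60000
D_3 = 524127.20800
D_4 = 618470.10544
D_5 = 729794.72442
Terminal value at year 5: TV = D_5×(1+g_2)/(r−g_2) = 748769.38725/0.098 = 7640503.95157
P_0 = D_1/(1+r)^1 + D_2/(1+r)^2 + D_3/(1+r)^3 + D_4/(1+r)^4 + D_5/(1+r)^5 + TV/(1+r)^5
    = 334893.23843 + 351578.31081 + 369094.66793 + 387483.72612 + 406788.96515 + 4258831.41062 = 6108670.31907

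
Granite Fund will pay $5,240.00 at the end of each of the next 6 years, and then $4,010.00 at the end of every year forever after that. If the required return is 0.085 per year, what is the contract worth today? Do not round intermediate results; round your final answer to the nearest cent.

PV of 6-year annuity: $5,240.00 × [1 − (1+0.085)^−6] / 0.085 = 23860.79677
Perpetuity value at year 6: $4,010.00 / 0.085 = 47176.47059
PV of perpetuity: 47176.47059 / (1+0.085)^6 = 28916.58604
Total PV = 23860.79677 + 28916.58604 = 52777.38281

$52777.38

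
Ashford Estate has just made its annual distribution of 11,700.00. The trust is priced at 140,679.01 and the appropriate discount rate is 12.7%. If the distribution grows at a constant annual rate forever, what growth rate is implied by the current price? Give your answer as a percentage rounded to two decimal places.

P = D₀(1+g)/(r−g) ⇒ P(r−g) = D₀(1+g) ⇒ g(P+D₀) = P·r − D₀
g = (P·r − D₀)/(P + D₀) = (140,679.01×0.127 − 11,700.00) / (140,679.01 + 11,700.00) = 0.040466

4.05%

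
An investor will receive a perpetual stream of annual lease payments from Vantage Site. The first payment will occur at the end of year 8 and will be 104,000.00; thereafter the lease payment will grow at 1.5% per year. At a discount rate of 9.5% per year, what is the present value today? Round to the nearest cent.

Value at end of year 7: C₁ / (r − g) = 104,000.00 / (0.095 − 0.015) = 1,300,000.0000
Discount to today: PV = 1,300,000.0000 / (1 + 0.095)^7 = 1,300,000.0000 / 1.887552 = 688,722.89

688722.89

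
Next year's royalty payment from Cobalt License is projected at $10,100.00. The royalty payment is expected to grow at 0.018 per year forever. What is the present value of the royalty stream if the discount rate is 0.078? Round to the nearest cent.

Growing perpetuity: P = D₁ / (r − g) = $10,100.0000 / (0.078 − 0.018) = $168,333.33

$168333.33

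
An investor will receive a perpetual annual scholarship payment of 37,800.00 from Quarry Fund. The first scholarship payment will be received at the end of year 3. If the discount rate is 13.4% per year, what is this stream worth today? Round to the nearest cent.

219361.75

Value at end of year 2: C / r = 37,800.00 / 0.134 = 282,089.5522
Discount to today: PV = 282,089.5522 / (1 + 0.134)^2 = 282,089.5522 / 1.285956 = 219,361.75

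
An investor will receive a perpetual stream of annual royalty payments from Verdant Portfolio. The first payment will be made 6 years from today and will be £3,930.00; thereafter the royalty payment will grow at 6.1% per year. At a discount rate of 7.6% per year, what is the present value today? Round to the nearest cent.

£181651.90

Value at end of year 5: C₁ / (r − g) = £3,930.00 / (0.076 − 0.061) = £262,000.0000
Discount to today: PV = £262,000.0000 / (1 + 0.076)^5 = £262,000.0000 / 1.442319 = £181,651.90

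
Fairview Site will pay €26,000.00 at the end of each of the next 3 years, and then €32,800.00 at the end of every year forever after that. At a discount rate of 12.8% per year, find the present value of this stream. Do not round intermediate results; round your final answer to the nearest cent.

€240139.48

PV of 3-year annuity: €26,000.00 × [1 − (1+0.128)^−3] / 0.128 = 61599.04981
Perpetuity value at year 3: €32,800.00 / 0.128 = 256250.00000
PV of perpetuity: 256250.00000 / (1+0.128)^3 = 178540.42947
Total PV = 61599.04981 + 178540.42947 = 240139.47928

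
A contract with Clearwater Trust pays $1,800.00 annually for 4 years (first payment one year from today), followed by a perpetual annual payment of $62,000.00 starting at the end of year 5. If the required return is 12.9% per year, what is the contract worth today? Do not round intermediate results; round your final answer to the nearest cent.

PV of 4-year annuity: $1,800.00 × [1 − (1+0.129)^−4] / 0.129 = 5365.19192
Perpetuity value at year 4: $62,000.00 / 0.129 = 480620.15504
PV of perpetuity: 480620.15504 / (1+0.129)^4 = 295819.10004
Total PV = 5365.19192 + 295819.10004 = 301184.29196

$301184.29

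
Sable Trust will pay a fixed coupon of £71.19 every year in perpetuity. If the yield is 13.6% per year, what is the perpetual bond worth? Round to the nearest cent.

£523.46

Level perpetuity: PV = C / r = £71.19 / 0.136 = £523.46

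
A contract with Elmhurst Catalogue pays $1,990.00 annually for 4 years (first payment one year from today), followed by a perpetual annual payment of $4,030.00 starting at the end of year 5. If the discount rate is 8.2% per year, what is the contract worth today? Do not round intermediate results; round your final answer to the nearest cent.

$42419.57

PV of 4-year annuity: $1,990.00 × [1 − (1+0.082)^−4] / 0.082 = 6561.89636
Perpetuity value at year 4: $4,030.00 / 0.082 = 49146.34146
PV of perpetuity: 49146.34146 / (1+0.082)^4 = 35857.67699
Total PV = 6561.89636 + 35857.67699 = 42419.57334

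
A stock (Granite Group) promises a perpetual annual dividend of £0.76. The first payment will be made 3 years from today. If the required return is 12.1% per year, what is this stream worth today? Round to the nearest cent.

£5.00

Value at end of year 2: C / r = £0.76 / 0.121 = £6.2810
Discount to today: PV = £6.2810 / (1 + 0.121)^2 = £6.2810 / 1.256641 = £5.00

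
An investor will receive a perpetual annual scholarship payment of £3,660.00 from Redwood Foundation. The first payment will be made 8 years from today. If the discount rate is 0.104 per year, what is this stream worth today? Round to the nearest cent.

£17606.14

Value at end of year 7: C / r = £3,660.00 / 0.104 = £35,192.3077
Discount to today: PV = £35,192.3077 / (1 + 0.104)^7 = £35,192.3077 / 1.998865 = £17,606.14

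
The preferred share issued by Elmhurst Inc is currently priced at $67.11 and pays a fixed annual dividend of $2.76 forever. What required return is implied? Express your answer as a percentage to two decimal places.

4.11%

P = C/r ⇒ r = C/P = $2.76/$67.11 = 0.041127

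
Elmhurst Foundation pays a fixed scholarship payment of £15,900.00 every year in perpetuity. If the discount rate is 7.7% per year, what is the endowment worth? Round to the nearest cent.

Level perpetuity: PV = C / r = £15,900.00 / 0.077 = £206,493.51

£206493.51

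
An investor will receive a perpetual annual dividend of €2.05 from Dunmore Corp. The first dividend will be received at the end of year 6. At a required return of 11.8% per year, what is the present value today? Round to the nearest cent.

€9.95

Value at end of year 5: C / r = €2.05 / 0.118 = €17.3729
Discount to today: PV = €17.3729 / (1 + 0.118)^5 = €17.3729 / 1.746663 = €9.95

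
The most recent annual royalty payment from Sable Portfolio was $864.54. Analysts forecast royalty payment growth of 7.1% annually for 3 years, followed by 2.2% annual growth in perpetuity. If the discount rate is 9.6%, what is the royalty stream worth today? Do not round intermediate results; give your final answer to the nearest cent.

D_1 = 925.92234
D_2 = 991.66283
D_3 = 1062.07089
Terminal value at year 3: TV = D_3×(1+g_2)/(r−g_2) = 1085.43645/0.074 = 14668.06009
P_0 = D_1/(1+r)^1 + D_2/(1+r)^2 + D_3/(1+r)^3 + TV/(1+r)^3
    = 844.81965 + 825.54913 + 806.71818 + 11141.43210 = 13618.51906

$13618.52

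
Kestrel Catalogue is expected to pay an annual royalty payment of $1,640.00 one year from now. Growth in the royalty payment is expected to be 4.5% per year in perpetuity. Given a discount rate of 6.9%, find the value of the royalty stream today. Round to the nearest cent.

Growing perpetuity: P = D₁ / (r − g) = $1,640.0000 / (0.069 − 0.045) = $68,333.33

$68333.33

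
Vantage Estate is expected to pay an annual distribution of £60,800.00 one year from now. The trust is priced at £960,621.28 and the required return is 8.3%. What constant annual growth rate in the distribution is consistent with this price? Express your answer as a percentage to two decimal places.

P = D₁/(r−g) ⇒ g = r − D₁/P = 0.083 − £60,800.00/£960,621.28 = 0.019708

1.97%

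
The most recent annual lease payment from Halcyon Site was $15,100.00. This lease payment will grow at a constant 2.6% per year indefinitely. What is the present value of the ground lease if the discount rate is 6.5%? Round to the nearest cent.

D₁ = D₀ × (1 + g) = $15,100.00 × 1.026 = $15,492.6000
Growing perpetuity: P = D₁ / (r − g) = $15,492.6000 / (0.065 − 0.026) = $397,246.15

$397246.15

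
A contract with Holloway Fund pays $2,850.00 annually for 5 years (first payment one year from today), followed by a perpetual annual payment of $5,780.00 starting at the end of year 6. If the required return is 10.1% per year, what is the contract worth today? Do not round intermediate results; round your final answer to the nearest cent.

PV of 5-year annuity: $2,850.00 × [1 − (1+0.101)^−5] / 0.101 = 10776.19893
Perpetuity value at year 5: $5,780.00 / 0.101 = 57227.72277
PV of perpetuity: 57227.72277 / (1+0.101)^5 = 35372.83512
Total PV = 10776.19893 + 35372.83512 = 46149.03405

$46149.03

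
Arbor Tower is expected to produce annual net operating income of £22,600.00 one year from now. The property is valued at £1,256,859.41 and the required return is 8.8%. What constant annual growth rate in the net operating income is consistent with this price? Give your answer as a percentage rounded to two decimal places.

7.00%

P = D₁/(r−g) ⇒ g = r − D₁/P = 0.088 − £22,600.00/£1,256,859.41 = 0.070019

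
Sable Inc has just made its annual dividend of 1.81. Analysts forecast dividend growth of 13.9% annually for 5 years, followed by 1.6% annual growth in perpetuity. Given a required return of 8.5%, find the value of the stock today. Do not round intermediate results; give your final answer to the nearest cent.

44.47

D_1 = 2.06159
D_2 = 2.34815
D_3 = 2.67454
D_4 = 3.04631
D_5 = 3.46974
Terminal value at year 5: TV = D_5×(1+g_2)/(r−g_2) = 3.52526/0.069 = 51.09070
P_0 = D_1/(1+r)^1 + D_2/(1+r)^2 + D_3/(1+r)^3 + D_4/(1+r)^4 + D_5/(1+r)^5 + TV/(1+r)^5
    = 1.90008 + 1.99465 + 2.09392 + 2.19814 + 2.30754 + 33.97763 = 44.47196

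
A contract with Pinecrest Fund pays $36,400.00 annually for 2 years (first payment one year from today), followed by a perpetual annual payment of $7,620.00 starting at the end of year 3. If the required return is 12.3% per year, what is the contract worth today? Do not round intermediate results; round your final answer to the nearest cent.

PV of 2-year annuity: $36,400.00 × [1 − (1+0.123)^−2] / 0.123 = 61276.20569
Perpetuity value at year 2: $7,620.00 / 0.123 = 61951.21951
PV of perpetuity: 61951.21951 / (1+0.123)^2 = 49123.61821
Total PV = 61276.20569 + 49123.61821 = 110399.82390

$110399.82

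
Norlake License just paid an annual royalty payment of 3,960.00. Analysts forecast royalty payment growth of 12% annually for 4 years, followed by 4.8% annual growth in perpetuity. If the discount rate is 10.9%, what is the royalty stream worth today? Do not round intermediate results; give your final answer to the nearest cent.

87010.51

D_1 = 4435.20000
D_2 = 4967.42400
D_3 = 5563.51488
D_4 = 6231.13667
Terminal value at year 4: TV = D_4×(1+g_2)/(r−g_2) = 6530.23123/0.061 = 107052.97091
P_0 = D_1/(1+r)^1 + D_2/(1+r)^2 + D_3/(1+r)^3 + D_4/(1+r)^4 + TV/(1+r)^4
    = 3999.27863 + 4038.94686 + 4079.00855 + 4119.46761 + 70773.80411 = 87010.50575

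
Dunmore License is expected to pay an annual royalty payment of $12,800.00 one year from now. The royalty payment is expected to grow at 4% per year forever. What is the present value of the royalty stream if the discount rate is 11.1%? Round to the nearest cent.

Growing perpetuity: P = D₁ / (r − g) = $12,800.0000 / (0.111 − 0.04) = $180,281.69

$180281.69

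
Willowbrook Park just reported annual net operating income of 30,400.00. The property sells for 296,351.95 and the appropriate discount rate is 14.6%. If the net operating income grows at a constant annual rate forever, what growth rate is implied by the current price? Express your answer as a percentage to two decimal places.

3.94%

P = D₀(1+g)/(r−g) ⇒ P(r−g) = D₀(1+g) ⇒ g(P+D₀) = P·r − D₀
g = (P·r − D₀)/(P + D₀) = (296,351.95×0.146 − 30,400.00) / (296,351.95 + 30,400.00) = 0.039380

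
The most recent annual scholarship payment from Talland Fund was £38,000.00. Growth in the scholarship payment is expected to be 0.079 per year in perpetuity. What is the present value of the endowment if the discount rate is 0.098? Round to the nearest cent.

D₁ = D₀ × (1 + g) = £38,000.00 × 1.079 = £41,002.0000
Growing perpetuity: P = D₁ / (r − g) = £41,002.0000 / (0.098 − 0.079) = £2,158,000.00

£2158000.00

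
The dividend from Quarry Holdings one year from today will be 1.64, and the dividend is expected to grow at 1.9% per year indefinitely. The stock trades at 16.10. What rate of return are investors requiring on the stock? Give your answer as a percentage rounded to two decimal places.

P = D₁/(r − g) ⇒ r = D₁/P + g = 1.6400/16.10 + 0.019 = 0.101863 + 0.019 = 0.120863

12.09%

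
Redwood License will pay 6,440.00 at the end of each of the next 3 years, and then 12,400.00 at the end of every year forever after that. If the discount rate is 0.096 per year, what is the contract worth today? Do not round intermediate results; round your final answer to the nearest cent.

114240.03

PV of 3-year annuity: 6,440.00 × [1 − (1+0.096)^−3] / 0.096 = 16128.78317
Perpetuity value at year 3: 12,400.00 / 0.096 = 129166.66667
PV of perpetuity: 129166.66667 / (1+0.096)^3 = 98111.24565
Total PV = 16128.78317 + 98111.24565 = 114240.02882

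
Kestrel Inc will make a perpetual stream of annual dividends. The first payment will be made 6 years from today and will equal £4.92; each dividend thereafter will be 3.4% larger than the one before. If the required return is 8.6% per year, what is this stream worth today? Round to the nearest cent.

£62.63

Value at end of year 5: C₁ / (r − g) = £4.92 / (0.086 − 0.034) = £94.6154
Discount to today: PV = £94.6154 / (1 + 0.086)^5 = £94.6154 / 1.510599 = £62.63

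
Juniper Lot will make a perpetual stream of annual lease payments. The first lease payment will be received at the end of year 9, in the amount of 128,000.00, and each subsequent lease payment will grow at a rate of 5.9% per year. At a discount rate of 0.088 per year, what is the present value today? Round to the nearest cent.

2247919.78

Value at end of year 8: C₁ / (r − g) = 128,000.00 / (0.088 − 0.059) = 4,413,793.1034
Discount to today: PV = 4,413,793.1034 / (1 + 0.088)^8 = 4,413,793.1034 / 1.963501 = 2,247,919.78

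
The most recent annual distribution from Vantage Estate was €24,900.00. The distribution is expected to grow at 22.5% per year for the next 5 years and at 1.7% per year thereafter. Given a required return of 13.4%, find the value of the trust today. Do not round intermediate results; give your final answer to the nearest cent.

D_1 = 30502.50000
D_2 = 37365.56250
D_3 = 45772.81406
D_4 = 56071.69723
D_5 = 68687.82910
Terminal value at year 5: TV = D_5×(1+g_2)/(r−g_2) = 69855.52220/0.117 = 597055.74528
P_0 = D_1/(1+r)^1 + D_2/(1+r)^2 + D_3/(1+r)^3 + D_4/(1+r)^4 + D_5/(1+r)^5 + TV/(1+r)^5
    = 26898.14815 + 29056.64152 + 31388.34732 + 33907.16531 + 36628.11068 + 318382.80820 = 476261.22118

€476261.22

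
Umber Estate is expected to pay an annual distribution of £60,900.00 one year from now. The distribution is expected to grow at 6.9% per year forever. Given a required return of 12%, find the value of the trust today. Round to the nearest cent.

Growing perpetuity: P = D₁ / (r − g) = £60,900.0000 / (0.12 − 0.069) = £1,194,117.65

£1194117.65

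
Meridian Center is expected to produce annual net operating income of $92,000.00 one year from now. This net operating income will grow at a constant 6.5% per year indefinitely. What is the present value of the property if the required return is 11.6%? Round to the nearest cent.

Growing perpetuity: P = D₁ / (r − g) = $92,000.0000 / (0.116 − 0.065) = $1,803,921.57

$1803921.57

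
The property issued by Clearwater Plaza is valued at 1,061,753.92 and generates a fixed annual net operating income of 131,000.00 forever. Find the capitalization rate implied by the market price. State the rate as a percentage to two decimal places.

12.34%

P = C/r ⇒ r = C/P = 131,000.00/1,061,753.92 = 0.123381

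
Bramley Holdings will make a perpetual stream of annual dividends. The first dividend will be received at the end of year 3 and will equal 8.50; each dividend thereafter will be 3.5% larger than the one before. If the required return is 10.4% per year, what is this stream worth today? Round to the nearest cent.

101.07

Value at end of year 2: C₁ / (r − g) = 8.50 / (0.104 − 0.035) = 123.1884
Discount to today: PV = 123.1884 / (1 + 0.104)^2 = 123.1884 / 1.218816 = 101.07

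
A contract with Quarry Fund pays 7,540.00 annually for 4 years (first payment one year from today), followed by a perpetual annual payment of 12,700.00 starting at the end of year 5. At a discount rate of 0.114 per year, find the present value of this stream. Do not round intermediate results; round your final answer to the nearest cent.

PV of 4-year annuity: 7,540.00 × [1 − (1+0.114)^−4] / 0.114 = 23194.05309
Perpetuity value at year 4: 12,700.00 / 0.114 = 111403.50877
PV of perpetuity: 111403.50877 / (1+0.114)^4 = 72336.60238
Total PV = 23194.05309 + 72336.60238 = 95530.65547

95530.66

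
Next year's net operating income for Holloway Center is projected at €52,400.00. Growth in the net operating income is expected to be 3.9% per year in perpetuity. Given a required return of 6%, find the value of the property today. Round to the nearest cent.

€2495238.10

Growing perpetuity: P = D₁ / (r − g) = €52,400.0000 / (0.06 − 0.039) = €2,495,238.10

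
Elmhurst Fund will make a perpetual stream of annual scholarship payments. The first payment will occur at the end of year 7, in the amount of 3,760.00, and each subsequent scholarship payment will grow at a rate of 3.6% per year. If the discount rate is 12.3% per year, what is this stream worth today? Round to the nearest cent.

21547.16

Value at end of year 6: C₁ / (r − g) = 3,760.00 / (0.123 − 0.036) = 43,218.3908
Discount to today: PV = 43,218.3908 / (1 + 0.123)^6 = 43,218.3908 / 2.005758 = 21,547.16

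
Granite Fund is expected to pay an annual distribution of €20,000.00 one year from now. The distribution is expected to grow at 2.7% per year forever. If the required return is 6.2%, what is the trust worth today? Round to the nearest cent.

€571428.57

Growing perpetuity: P = D₁ / (r − g) = €20,000.0000 / (0.062 − 0.027) = €571,428.57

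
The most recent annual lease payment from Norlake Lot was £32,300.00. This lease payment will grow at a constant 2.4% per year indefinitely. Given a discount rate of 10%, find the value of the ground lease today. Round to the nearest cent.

D₁ = D₀ × (1 + g) = £32,300.00 × 1.024 = £33,075.2000
Growing perpetuity: P = D₁ / (r − g) = £33,075.2000 / (0.1 − 0.024) = £435,200.00

£435200.00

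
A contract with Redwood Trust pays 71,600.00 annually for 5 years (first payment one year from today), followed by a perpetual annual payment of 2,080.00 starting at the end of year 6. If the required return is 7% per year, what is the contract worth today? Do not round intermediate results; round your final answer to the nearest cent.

PV of 5-year annuity: 71,600.00 × [1 − (1+0.07)^−5] / 0.07 = 293574.13641
Perpetuity value at year 5: 2,080.00 / 0.07 = 29714.28571
PV of perpetuity: 29714.28571 / (1+0.07)^5 = 21185.87505
Total PV = 293574.13641 + 21185.87505 = 314760.01146

314760.01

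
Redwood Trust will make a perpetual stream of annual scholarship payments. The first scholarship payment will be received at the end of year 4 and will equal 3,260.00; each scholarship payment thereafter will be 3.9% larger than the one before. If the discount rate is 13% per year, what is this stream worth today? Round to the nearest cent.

Value at end of year 3: C₁ / (r − g) = 3,260.00 / (0.13 − 0.039) = 35,824.1758
Discount to today: PV = 35,824.1758 / (1 + 0.13)^3 = 35,824.1758 / 1.442897 = 24,827.95

24827.95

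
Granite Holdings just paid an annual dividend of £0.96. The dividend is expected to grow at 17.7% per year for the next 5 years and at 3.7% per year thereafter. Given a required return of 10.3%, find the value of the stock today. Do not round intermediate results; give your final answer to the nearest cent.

£26.73

D_1 = 1.12992
D_2 = 1.32992
D_3 = 1.56531
D_4 = 1.84237
D_5 = 2.16847
Terminal value at year 5: TV = D_5×(1+g_2)/(r−g_2) = 2.24870/0.066 = 34.07127
P_0 = D_1/(1+r)^1 + D_2/(1+r)^2 + D_3/(1+r)^3 + D_4/(1+r)^4 + D_5/(1+r)^5 + TV/(1+r)^5
    = 1.02441 + 1.09313 + 1.16647 + 1.24473 + 1.32824 + 20.86944 = 26.72642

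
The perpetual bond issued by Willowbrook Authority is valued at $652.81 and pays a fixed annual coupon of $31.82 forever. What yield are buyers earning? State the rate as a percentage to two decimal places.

4.87%

P = C/r ⇒ r = C/P = $31.82/$652.81 = 0.048743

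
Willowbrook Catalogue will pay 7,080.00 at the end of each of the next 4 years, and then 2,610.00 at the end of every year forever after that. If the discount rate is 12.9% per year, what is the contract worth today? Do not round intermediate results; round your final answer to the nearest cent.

33556.12

PV of 4-year annuity: 7,080.00 × [1 − (1+0.129)^−4] / 0.129 = 21103.08822
Perpetuity value at year 4: 2,610.00 / 0.129 = 20232.55814
PV of perpetuity: 20232.55814 / (1+0.129)^4 = 12453.02986
Total PV = 21103.08822 + 12453.02986 = 33556.11807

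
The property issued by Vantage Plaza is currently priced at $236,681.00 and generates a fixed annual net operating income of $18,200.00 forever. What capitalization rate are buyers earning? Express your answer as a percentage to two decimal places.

P = C/r ⇒ r = C/P = $18,200.00/$236,681.00 = 0.076897

7.69%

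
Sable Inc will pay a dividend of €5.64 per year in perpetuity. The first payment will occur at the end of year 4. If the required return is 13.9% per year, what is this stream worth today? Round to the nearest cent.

€27.46

Value at end of year 3: C / r = €5.64 / 0.139 = €40.5755
Discount to today: PV = €40.5755 / (1 + 0.139)^3 = €40.5755 / 1.477649 = €27.46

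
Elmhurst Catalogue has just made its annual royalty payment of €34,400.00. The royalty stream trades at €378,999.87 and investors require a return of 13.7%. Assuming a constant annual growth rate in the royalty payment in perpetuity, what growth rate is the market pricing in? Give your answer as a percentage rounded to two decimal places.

P = D₀(1+g)/(r−g) ⇒ P(r−g) = D₀(1+g) ⇒ g(P+D₀) = P·r − D₀
g = (P·r − D₀)/(P + D₀) = (€378,999.87×0.137 − €34,400.00) / (€378,999.87 + €34,400.00) = 0.042387

4.24%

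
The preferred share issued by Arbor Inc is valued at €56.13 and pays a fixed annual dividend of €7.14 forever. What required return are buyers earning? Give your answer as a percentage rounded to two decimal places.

12.72%

P = C/r ⇒ r = C/P = €7.14/€56.13 = 0.127205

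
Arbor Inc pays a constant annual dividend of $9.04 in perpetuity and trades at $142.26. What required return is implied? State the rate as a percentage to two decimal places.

6.35%

P = C/r ⇒ r = C/P = $9.04/$142.26 = 0.063546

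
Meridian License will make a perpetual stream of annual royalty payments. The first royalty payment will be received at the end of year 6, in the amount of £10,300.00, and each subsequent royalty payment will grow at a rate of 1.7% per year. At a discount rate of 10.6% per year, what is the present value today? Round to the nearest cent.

£69931.30

Value at end of year 5: C₁ / (r − g) = £10,300.00 / (0.106 − 0.017) = £115,730.3371
Discount to today: PV = £115,730.3371 / (1 + 0.106)^5 = £115,730.3371 / 1.654915 = £69,931.30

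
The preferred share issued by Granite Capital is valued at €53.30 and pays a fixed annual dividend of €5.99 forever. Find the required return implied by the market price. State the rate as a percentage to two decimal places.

P = C/r ⇒ r = C/P = €5.99/€53.30 = 0.112383

11.24%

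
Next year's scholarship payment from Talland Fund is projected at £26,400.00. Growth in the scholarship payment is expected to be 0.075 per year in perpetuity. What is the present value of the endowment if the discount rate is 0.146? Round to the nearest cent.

£371830.99

Growing perpetuity: P = D₁ / (r − g) = £26,400.0000 / (0.146 − 0.075) = £371,830.99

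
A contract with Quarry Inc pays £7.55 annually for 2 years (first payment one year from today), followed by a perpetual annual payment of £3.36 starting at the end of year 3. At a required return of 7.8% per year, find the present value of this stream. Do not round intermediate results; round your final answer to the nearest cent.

£50.57

PV of 2-year annuity: £7.55 × [1 − (1+0.078)^−2] / 0.078 = 13.50066
Perpetuity value at year 2: £3.36 / 0.078 = 43.07692
PV of perpetuity: 43.07692 / (1+0.078)^2 = 37.06868
Total PV = 13.50066 + 37.06868 = 50.56934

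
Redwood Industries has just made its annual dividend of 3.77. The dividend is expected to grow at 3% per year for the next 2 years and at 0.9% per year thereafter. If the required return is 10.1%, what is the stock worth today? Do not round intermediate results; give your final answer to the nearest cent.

43.01

D_1 = 3.88310
D_2 = 3.99959
Terminal value at year 2: TV = D_2×(1+g_2)/(r−g_2) = 4.03559/0.092 = 43.86510
P_0 = D_1/(1+r)^1 + D_2/(1+r)^2 + TV/(1+r)^2
    = 3.52688 + 3.29945 + 36.18633 = 43.01266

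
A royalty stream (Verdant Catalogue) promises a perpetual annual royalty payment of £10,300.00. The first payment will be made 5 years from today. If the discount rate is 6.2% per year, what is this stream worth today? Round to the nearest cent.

£130601.29

Value at end of year 4: C / r = £10,300.00 / 0.062 = £166,129.0323
Discount to today: PV = £166,129.0323 / (1 + 0.062)^4 = £166,129.0323 / 1.272032 = £130,601.29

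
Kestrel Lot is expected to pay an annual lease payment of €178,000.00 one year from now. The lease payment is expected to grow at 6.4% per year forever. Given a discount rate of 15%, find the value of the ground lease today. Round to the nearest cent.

Growing perpetuity: P = D₁ / (r − g) = €178,000.0000 / (0.15 − 0.064) = €2,069,767.44

€2069767.44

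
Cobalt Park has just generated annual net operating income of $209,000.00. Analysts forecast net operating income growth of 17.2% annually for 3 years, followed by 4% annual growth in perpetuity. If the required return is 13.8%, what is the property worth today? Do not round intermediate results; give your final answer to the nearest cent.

$3087973.10

D_1 = 244948.00000
D_2 = 287079.05600
D_3 = 336456.65363
Terminal value at year 3: TV = D_3×(1+g_2)/(r−g_2) = 349914.91978/0.098 = 3570560.40589
P_0 = D_1/(1+r)^1 + D_2/(1+r)^2 + D_3/(1+r)^3 + TV/(1+r)^3
    = 215244.28822 + 221675.13691 + 228298.11991 + 2422755.55820 = 3087973.10324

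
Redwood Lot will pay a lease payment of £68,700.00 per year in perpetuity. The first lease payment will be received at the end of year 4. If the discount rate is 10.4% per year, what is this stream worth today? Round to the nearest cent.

Value at end of year 3: C / r = £68,700.00 / 0.104 = £660,576.9231
Discount to today: PV = £660,576.9231 / (1 + 0.104)^3 = £660,576.9231 / 1.345573 = £490,926.16

£490926.16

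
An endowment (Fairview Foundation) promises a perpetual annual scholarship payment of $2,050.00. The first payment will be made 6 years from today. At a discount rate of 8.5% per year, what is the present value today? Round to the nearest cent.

$16039.33

Value at end of year 5: C / r = $2,050.00 / 0.085 = $24,117.6471
Discount to today: PV = $24,117.6471 / (1 + 0.085)^5 = $24,117.6471 / 1.503657 = $16,039.33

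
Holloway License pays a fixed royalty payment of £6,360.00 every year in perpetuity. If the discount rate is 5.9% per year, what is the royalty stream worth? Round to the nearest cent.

Level perpetuity: PV = C / r = £6,360.00 / 0.059 = £107,796.61

£107796.61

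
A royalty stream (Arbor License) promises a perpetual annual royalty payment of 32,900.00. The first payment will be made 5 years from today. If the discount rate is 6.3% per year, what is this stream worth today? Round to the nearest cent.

Value at end of year 4: C / r = 32,900.00 / 0.063 = 522,222.2222
Discount to today: PV = 522,222.2222 / (1 + 0.063)^4 = 522,222.2222 / 1.276830 = 408,999.04

408999.04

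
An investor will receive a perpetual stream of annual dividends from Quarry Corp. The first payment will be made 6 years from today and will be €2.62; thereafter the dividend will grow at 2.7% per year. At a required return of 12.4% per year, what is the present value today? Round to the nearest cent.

Value at end of year 5: C₁ / (r − g) = €2.62 / (0.124 − 0.027) = €27.0103
Discount to today: PV = €27.0103 / (1 + 0.124)^5 = €27.0103 / 1.794038 = €15.06

€15.06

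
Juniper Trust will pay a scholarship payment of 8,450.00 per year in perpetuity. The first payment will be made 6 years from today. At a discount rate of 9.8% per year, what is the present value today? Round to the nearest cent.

Value at end of year 5: C / r = 8,450.00 / 0.098 = 86,224.4898
Discount to today: PV = 86,224.4898 / (1 + 0.098)^5 = 86,224.4898 / 1.595922 = 54,028.01

54028.01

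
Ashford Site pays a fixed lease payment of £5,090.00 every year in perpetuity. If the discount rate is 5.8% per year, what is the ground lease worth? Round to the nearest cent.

£87758.62

Level perpetuity: PV = C / r = £5,090.00 / 0.058 = £87,758.62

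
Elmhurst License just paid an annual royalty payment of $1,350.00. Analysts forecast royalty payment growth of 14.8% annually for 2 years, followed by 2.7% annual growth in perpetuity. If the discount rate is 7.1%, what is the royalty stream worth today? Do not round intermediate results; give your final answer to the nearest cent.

D_1 = 1549.80000
D_2 = 1779.17040
Terminal value at year 2: TV = D_2×(1+g_2)/(r−g_2) = 1827.20800/0.044 = 41527.45456
P_0 = D_1/(1+r)^1 + D_2/(1+r)^2 + TV/(1+r)^2
    = 1447.05882 + 1551.09573 + 36203.98448 = 39202.13904

$39202.14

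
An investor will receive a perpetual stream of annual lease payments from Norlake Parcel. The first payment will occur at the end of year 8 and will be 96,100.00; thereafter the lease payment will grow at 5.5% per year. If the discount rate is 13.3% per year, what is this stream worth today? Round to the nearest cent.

514066.63

Value at end of year 7: C₁ / (r − g) = 96,100.00 / (0.133 − 0.055) = 1,232,051.2821
Discount to today: PV = 1,232,051.2821 / (1 + 0.133)^7 = 1,232,051.2821 / 2.396676 = 514,066.63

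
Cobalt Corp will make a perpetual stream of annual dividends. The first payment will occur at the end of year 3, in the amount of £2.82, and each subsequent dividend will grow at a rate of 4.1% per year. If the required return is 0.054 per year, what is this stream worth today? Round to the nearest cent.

Value at end of year 2: C₁ / (r − g) = £2.82 / (0.054 − 0.041) = £216.9231
Discount to today: PV = £216.9231 / (1 + 0.054)^2 = £216.9231 / 1.110916 = £195.27

£195.27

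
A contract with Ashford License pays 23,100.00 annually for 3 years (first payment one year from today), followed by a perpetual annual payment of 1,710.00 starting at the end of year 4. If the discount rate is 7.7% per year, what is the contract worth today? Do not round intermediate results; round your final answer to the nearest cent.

77631.66

PV of 3-year annuity: 23,100.00 × [1 − (1+0.077)^−3] / 0.077 = 59854.67039
Perpetuity value at year 3: 1,710.00 / 0.077 = 22207.79221
PV of perpetuity: 22207.79221 / (1+0.077)^3 = 17776.99193
Total PV = 59854.67039 + 17776.99193 = 77631.66232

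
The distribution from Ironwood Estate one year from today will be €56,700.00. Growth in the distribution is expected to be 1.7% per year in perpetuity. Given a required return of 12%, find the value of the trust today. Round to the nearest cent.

Growing perpetuity: P = D₁ / (r − g) = €56,700.0000 / (0.12 − 0.017) = €550,485.44

€550485.44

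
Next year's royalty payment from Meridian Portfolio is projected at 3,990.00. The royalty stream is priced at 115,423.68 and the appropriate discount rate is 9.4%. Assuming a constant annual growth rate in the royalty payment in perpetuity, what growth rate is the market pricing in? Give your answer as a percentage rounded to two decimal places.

5.94%

P = D₁/(r−g) ⇒ g = r − D₁/P = 0.094 − 3,990.00/115,423.68 = 0.059432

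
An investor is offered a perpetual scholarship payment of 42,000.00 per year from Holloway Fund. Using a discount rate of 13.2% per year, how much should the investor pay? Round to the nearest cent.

318181.82

Level perpetuity: PV = C / r = 42,000.00 / 0.132 = 318,181.82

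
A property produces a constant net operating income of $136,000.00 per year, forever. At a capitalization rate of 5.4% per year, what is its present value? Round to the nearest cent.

$2518518.52

Level perpetuity: PV = C / r = $136,000.00 / 0.054 = $2,518,518.52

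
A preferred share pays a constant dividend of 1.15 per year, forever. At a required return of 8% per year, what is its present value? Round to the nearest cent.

14.38

Level perpetuity: PV = C / r = 1.15 / 0.08 = 14.38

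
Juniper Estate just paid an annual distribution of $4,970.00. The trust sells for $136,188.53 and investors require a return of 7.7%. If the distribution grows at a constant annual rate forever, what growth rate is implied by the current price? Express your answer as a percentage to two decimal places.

3.91%

P = D₀(1+g)/(r−g) ⇒ P(r−g) = D₀(1+g) ⇒ g(P+D₀) = P·r − D₀
g = (P·r − D₀)/(P + D₀) = ($136,188.53×0.077 − $4,970.00) / ($136,188.53 + $4,970.00) = 0.039080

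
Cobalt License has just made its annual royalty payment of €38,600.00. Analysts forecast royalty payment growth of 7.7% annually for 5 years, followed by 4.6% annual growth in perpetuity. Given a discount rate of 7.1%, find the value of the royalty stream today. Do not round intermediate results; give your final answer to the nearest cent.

D_1 = 41572.20000
D_2 = 44773.25940
D_3 = 48220.80037
D_4 = 51933.80200
D_5 = 55932.70476
Terminal value at year 5: TV = D_5×(1+g_2)/(r−g_2) = 58505.60918/0.025 = 2340224.36702
P_0 = D_1/(1+r)^1 + D_2/(1+r)^2 + D_3/(1+r)^3 + D_4/(1+r)^4 + D_5/(1+r)^5 + TV/(1+r)^5
    = 38816.24650 + 39033.70446 + 39252.38068 + 39472.28197 + 39693.41520 + 1660772.49206 = 1857040.52087

€1857040.52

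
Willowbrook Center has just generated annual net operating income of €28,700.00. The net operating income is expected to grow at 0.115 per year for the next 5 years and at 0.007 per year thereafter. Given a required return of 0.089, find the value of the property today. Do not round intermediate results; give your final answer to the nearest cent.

D_1 = 32000.50000
D_2 = 35680.55750
D_3 = 39783.82161
D_4 = 44358.96110
D_5 = 49460.24162
Terminal value at year 5: TV = D_5×(1+g_2)/(r−g_2) = 49806.46332/0.082 = 607395.89409
P_0 = D_1/(1+r)^1 + D_2/(1+r)^2 + D_3/(1+r)^3 + D_4/(1+r)^4 + D_5/(1+r)^5 + TV/(1+r)^5
    = 29385.21579 + 30086.79119 + 30805.11679 + 31540.59249 + 32293.62775 + 396581.50179 = 550692.84581

€550692.85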